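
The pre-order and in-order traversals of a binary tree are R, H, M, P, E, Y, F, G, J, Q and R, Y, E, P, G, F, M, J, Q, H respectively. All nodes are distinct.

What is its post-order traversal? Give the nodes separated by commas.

Y, E, G, F, P, Q, J, M, H, R

The first element of pre-order is the root; it splits in-order into left and right subtrees.
Root R: left subtree has 0 nodes { }, right has 9 {Y, E, P, G, F, M, J, Q, H}.
  Root H: left subtree has 8 nodes {Y, E, P, G, F, M, J, Q}, right has 0 { }.
    Root M: left subtree has 5 nodes {Y, E, P, G, F}, right has 2 {J, Q}.
      Root P: left subtree has 2 nodes {Y, E}, right has 2 {G, F}.
        Root E: left subtree has 1 node {Y}, right has 0 { }.
        Root F: left subtree has 1 node {G}, right has 0 { }.
      Root J: left subtree has 0 nodes { }, right has 1 {Q}.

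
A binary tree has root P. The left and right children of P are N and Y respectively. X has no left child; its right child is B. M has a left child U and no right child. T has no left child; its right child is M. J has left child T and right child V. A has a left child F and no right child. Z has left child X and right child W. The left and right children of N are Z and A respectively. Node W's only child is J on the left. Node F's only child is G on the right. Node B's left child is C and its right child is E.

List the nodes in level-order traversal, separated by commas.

Level-order visits nodes level by level from the root, left to right within each level.
Level 0: P
Level 1: N, Y
Level 2: Z, A
Level 3: X, W, F
Level 4: B, J, G
Level 5: C, E, T, V
Level 6: M
Level 7: U

P, N, Y, Z, A, X, W, F, B, J, G, C, E, T, V, M, U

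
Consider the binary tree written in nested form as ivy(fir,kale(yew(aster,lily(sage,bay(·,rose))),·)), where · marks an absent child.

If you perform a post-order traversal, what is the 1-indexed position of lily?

Post-order visits the left subtree, then the right subtree, then the node.
At ivy: go left to fir.
  fir is a leaf — visit fir.
At ivy: go right to kale.
  At kale: go left to yew.
    At yew: go left to aster.
      aster is a leaf — visit aster.
    At yew: go right to lily.
      At lily: go left to sage.
        sage is a leaf — visit sage.
      At lily: go right to bay.
        At bay: no left child.
        At bay: go right to rose.
          rose is a leaf — visit rose.
        Visit bay.
      Visit lily.
    Visit yew.
  At kale: no right child.
  Visit kale.
Visit ivy.
Full post-order sequence: fir, aster, sage, rose, bay, lily, yew, kale, ivy.

6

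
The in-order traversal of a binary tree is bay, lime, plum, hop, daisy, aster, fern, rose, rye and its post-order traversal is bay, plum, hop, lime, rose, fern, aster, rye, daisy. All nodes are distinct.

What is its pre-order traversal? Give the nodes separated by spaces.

The last element of post-order is the root; it splits in-order into left and right subtrees.
Root daisy: left subtree has 4 nodes {bay, lime, plum, hop}, right has 4 {aster, fern, rose, rye}.
  Root lime: left subtree has 1 node {bay}, right has 2 {plum, hop}.
    Root hop: left subtree has 1 node {plum}, right has 0 { }.
  Root rye: left subtree has 3 nodes {aster, fern, rose}, right has 0 { }.
    Root aster: left subtree has 0 nodes { }, right has 2 {fern, rose}.
      Root fern: left subtree has 0 nodes { }, right has 1 {rose}.

daisy lime bay hop plum rye aster fern rose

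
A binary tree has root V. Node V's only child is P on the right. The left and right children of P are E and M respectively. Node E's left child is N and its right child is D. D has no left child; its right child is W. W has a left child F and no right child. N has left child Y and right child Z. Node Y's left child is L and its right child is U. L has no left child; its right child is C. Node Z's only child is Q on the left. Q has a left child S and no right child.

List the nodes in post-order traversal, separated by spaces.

C L U Y S Q Z N F W D E M P V

Post-order visits the left subtree, then the right subtree, then the node.
At V: no left child.
At V: go right to P.
  At P: go left to E.
    At E: go left to N.
      At N: go left to Y.
        At Y: go left to L.
          At L: no left child.
          At L: go right to C.
            C is a leaf — visit C.
          Visit L.
        At Y: go right to U.
          U is a leaf — visit U.
        Visit Y.
      At N: go right to Z.
        At Z: go left to Q.
          At Q: go left to S.
            S is a leaf — visit S.
          At Q: no right child.
          Visit Q.
        At Z: no right child.
        Visit Z.
      Visit N.
    At E: go right to D.
      At D: no left child.
      At D: go right to W.
        At W: go left to F.
          F is a leaf — visit F.
        At W: no right child.
        Visit W.
      Visit D.
    Visit E.
  At P: go right to M.
    M is a leaf — visit M.
  Visit P.
Visit V.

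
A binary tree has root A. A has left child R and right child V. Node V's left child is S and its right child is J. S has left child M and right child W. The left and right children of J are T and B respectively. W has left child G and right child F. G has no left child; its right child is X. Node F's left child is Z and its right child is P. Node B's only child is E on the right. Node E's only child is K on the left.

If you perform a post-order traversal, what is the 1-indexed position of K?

11

Post-order visits the left subtree, then the right subtree, then the node.
At A: go left to R.
  R is a leaf — visit R.
At A: go right to V.
  At V: go left to S.
    At S: go left to M.
      M is a leaf — visit M.
    At S: go right to W.
      At W: go left to G.
        At G: no left child.
        At G: go right to X.
          X is a leaf — visit X.
        Visit G.
      At W: go right to F.
        At F: go left to Z.
          Z is a leaf — visit Z.
        At F: go right to P.
          P is a leaf — visit P.
        Visit F.
      Visit W.
    Visit S.
  At V: go right to J.
    At J: go left to T.
      T is a leaf — visit T.
    At J: go right to B.
      At B: no left child.
      At B: go right to E.
        At E: go left to K.
          K is a leaf — visit K.
        At E: no right child.
        Visit E.
      Visit B.
    Visit J.
  Visit V.
Visit A.
Full post-order sequence: R, M, X, G, Z, P, F, W, S, T, K, E, B, J, V, A.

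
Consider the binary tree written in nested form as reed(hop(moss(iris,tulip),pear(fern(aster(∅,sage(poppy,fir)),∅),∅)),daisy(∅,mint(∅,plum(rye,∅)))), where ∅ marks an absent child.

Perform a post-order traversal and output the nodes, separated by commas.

Post-order visits the left subtree, then the right subtree, then the node.
At reed: go left to hop.
  At hop: go left to moss.
    At moss: go left to iris.
      iris is a leaf — visit iris.
    At moss: go right to tulip.
      tulip is a leaf — visit tulip.
    Visit moss.
  At hop: go right to pear.
    At pear: go left to fern.
      At fern: go left to aster.
        At aster: no left child.
        At aster: go right to sage.
          At sage: go left to poppy.
            poppy is a leaf — visit poppy.
          At sage: go right to fir.
            fir is a leaf — visit fir.
          Visit sage.
        Visit aster.
      At fern: no right child.
      Visit fern.
    At pear: no right child.
    Visit pear.
  Visit hop.
At reed: go right to daisy.
  At daisy: no left child.
  At daisy: go right to mint.
    At mint: no left child.
    At mint: go right to plum.
      At plum: go left to rye.
        rye is a leaf — visit rye.
      At plum: no right child.
      Visit plum.
    Visit mint.
  Visit daisy.
Visit reed.

iris, tulip, moss, poppy, fir, sage, aster, fern, pear, hop, rye, plum, mint, daisy, reed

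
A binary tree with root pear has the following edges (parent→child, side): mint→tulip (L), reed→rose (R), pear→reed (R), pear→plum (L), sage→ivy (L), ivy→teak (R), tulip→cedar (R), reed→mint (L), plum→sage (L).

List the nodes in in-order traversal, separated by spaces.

In-order visits the left subtree, then the node, then the right subtree.
At pear: go left to plum.
  At plum: go left to sage.
    At sage: go left to ivy.
      At ivy: no left child.
      Visit ivy.
      At ivy: go right to teak.
        teak is a leaf — visit teak.
    Visit sage.
    At sage: no right child.
  Visit plum.
  At plum: no right child.
Visit pear.
At pear: go right to reed.
  At reed: go left to mint.
    At mint: go left to tulip.
      At tulip: no left child.
      Visit tulip.
      At tulip: go right to cedar.
        cedar is a leaf — visit cedar.
    Visit mint.
    At mint: no right child.
  Visit reed.
  At reed: go right to rose.
    rose is a leaf — visit rose.

ivy teak sage plum pear tulip cedar mint reed rose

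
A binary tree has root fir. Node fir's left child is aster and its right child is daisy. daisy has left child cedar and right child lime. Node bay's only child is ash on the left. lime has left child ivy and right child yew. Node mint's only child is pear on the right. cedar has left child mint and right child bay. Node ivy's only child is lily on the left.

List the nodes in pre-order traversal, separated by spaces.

Pre-order visits the node, then its left subtree, then its right subtree.
Visit fir.
At fir: go left to aster.
  aster is a leaf — visit aster.
At fir: go right to daisy.
  Visit daisy.
  At daisy: go left to cedar.
    Visit cedar.
    At cedar: go left to mint.
      Visit mint.
      At mint: no left child.
      At mint: go right to pear.
        pear is a leaf — visit pear.
    At cedar: go right to bay.
      Visit bay.
      At bay: go left to ash.
        ash is a leaf — visit ash.
      At bay: no right child.
  At daisy: go right to lime.
    Visit lime.
    At lime: go left to ivy.
      Visit ivy.
      At ivy: go left to lily.
        lily is a leaf — visit lily.
      At ivy: no right child.
    At lime: go right to yew.
      yew is a leaf — visit yew.

fir aster daisy cedar mint pear bay ash lime ivy lily yew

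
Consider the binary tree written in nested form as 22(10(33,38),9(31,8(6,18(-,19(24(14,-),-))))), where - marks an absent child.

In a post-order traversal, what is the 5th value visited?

6

Post-order visits the left subtree, then the right subtree, then the node.
At 22: go left to 10.
  At 10: go left to 33.
    33 is a leaf — visit 33.
  At 10: go right to 38.
    38 is a leaf — visit 38.
  Visit 10.
At 22: go right to 9.
  At 9: go left to 31.
    31 is a leaf — visit 31.
  At 9: go right to 8.
    At 8: go left to 6.
      6 is a leaf — visit 6.
    At 8: go right to 18.
      At 18: no left child.
      At 18: go right to 19.
        At 19: go left to 24.
          At 24: go left to 14.
            14 is a leaf — visit 14.
          At 24: no right child.
          Visit 24.
        At 19: no right child.
        Visit 19.
      Visit 18.
    Visit 8.
  Visit 9.
Visit 22.
Full post-order sequence: 33, 38, 10, 31, 6, 14, 24, 19, 18, 8, 9, 22.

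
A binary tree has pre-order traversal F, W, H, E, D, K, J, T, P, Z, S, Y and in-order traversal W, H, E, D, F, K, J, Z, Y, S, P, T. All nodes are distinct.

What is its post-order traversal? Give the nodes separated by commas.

D, E, H, W, Y, S, Z, P, T, J, K, F

The first element of pre-order is the root; it splits in-order into left and right subtrees.
Root F: left subtree has 4 nodes {W, H, E, D}, right has 7 {K, J, Z, Y, S, P, T}.
  Root W: left subtree has 0 nodes { }, right has 3 {H, E, D}.
    Root H: left subtree has 0 nodes { }, right has 2 {E, D}.
      Root E: left subtree has 0 nodes { }, right has 1 {D}.
  Root K: left subtree has 0 nodes { }, right has 6 {J, Z, Y, S, P, T}.
    Root J: left subtree has 0 nodes { }, right has 5 {Z, Y, S, P, T}.
      Root T: left subtree has 4 nodes {Z, Y, S, P}, right has 0 { }.
        Root P: left subtree has 3 nodes {Z, Y, S}, right has 0 { }.
          Root Z: left subtree has 0 nodes { }, right has 2 {Y, S}.
            Root S: left subtree has 1 node {Y}, right has 0 { }.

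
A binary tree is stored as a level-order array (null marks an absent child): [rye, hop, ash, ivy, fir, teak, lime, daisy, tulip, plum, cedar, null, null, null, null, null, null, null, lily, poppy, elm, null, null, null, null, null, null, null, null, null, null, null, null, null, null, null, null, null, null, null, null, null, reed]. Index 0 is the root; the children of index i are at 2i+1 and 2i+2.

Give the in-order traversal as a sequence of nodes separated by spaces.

daisy ivy tulip lily hop poppy plum elm reed fir cedar rye teak ash lime

In-order visits the left subtree, then the node, then the right subtree.
At rye: go left to hop.
  At hop: go left to ivy.
    At ivy: go left to daisy.
      daisy is a leaf — visit daisy.
    Visit ivy.
    At ivy: go right to tulip.
      At tulip: no left child.
      Visit tulip.
      At tulip: go right to lily.
        lily is a leaf — visit lily.
  Visit hop.
  At hop: go right to fir.
    At fir: go left to plum.
      At plum: go left to poppy.
        poppy is a leaf — visit poppy.
      Visit plum.
      At plum: go right to elm.
        At elm: no left child.
        Visit elm.
        At elm: go right to reed.
          reed is a leaf — visit reed.
    Visit fir.
    At fir: go right to cedar.
      cedar is a leaf — visit cedar.
Visit rye.
At rye: go right to ash.
  At ash: go left to teak.
    teak is a leaf — visit teak.
  Visit ash.
  At ash: go right to lime.
    lime is a leaf — visit lime.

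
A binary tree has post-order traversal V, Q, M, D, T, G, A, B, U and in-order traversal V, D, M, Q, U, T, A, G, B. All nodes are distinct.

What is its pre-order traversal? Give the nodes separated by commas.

The last element of post-order is the root; it splits in-order into left and right subtrees.
Root U: left subtree has 4 nodes {V, D, M, Q}, right has 4 {T, A, G, B}.
  Root D: left subtree has 1 node {V}, right has 2 {M, Q}.
    Root M: left subtree has 0 nodes { }, right has 1 {Q}.
  Root B: left subtree has 3 nodes {T, A, G}, right has 0 { }.
    Root A: left subtree has 1 node {T}, right has 1 {G}.

U, D, V, M, Q, B, A, T, G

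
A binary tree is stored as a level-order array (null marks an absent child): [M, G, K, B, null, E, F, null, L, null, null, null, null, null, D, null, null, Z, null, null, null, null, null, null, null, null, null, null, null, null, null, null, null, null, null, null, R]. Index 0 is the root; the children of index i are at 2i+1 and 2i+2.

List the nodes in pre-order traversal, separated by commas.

M, G, B, L, Z, R, K, E, F, D

Pre-order visits the node, then its left subtree, then its right subtree.
Visit M.
At M: go left to G.
  Visit G.
  At G: go left to B.
    Visit B.
    At B: no left child.
    At B: go right to L.
      Visit L.
      At L: go left to Z.
        Visit Z.
        At Z: no left child.
        At Z: go right to R.
          R is a leaf — visit R.
      At L: no right child.
  At G: no right child.
At M: go right to K.
  Visit K.
  At K: go left to E.
    E is a leaf — visit E.
  At K: go right to F.
    Visit F.
    At F: no left child.
    At F: go right to D.
      D is a leaf — visit D.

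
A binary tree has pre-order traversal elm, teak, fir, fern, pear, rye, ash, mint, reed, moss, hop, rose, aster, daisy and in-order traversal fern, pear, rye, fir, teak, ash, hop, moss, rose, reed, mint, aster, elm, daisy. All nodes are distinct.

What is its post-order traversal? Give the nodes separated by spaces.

rye pear fern fir hop rose moss reed aster mint ash teak daisy elm

The first element of pre-order is the root; it splits in-order into left and right subtrees.
Root elm: left subtree has 12 nodes {fern, pear, rye, fir, teak, ash, hop, moss, rose, reed, mint, aster}, right has 1 {daisy}.
  Root teak: left subtree has 4 nodes {fern, pear, rye, fir}, right has 7 {ash, hop, moss, rose, reed, mint, aster}.
    Root fir: left subtree has 3 nodes {fern, pear, rye}, right has 0 { }.
      Root fern: left subtree has 0 nodes { }, right has 2 {pear, rye}.
        Root pear: left subtree has 0 nodes { }, right has 1 {rye}.
    Root ash: left subtree has 0 nodes { }, right has 6 {hop, moss, rose, reed, mint, aster}.
      Root mint: left subtree has 4 nodes {hop, moss, rose, reed}, right has 1 {aster}.
        Root reed: left subtree has 3 nodes {hop, moss, rose}, right has 0 { }.
          Root moss: left subtree has 1 node {hop}, right has 1 {rose}.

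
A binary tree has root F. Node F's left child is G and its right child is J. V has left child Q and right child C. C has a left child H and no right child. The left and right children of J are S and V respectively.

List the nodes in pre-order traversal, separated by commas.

Pre-order visits the node, then its left subtree, then its right subtree.
Visit F.
At F: go left to G.
  G is a leaf — visit G.
At F: go right to J.
  Visit J.
  At J: go left to S.
    S is a leaf — visit S.
  At J: go right to V.
    Visit V.
    At V: go left to Q.
      Q is a leaf — visit Q.
    At V: go right to C.
      Visit C.
      At C: go left to H.
        H is a leaf — visit H.
      At C: no right child.

F, G, J, S, V, Q, C, H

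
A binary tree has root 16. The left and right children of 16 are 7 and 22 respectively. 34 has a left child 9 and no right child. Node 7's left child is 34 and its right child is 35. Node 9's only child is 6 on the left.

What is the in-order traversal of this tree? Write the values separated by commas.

6, 9, 34, 7, 35, 16, 22

In-order visits the left subtree, then the node, then the right subtree.
At 16: go left to 7.
  At 7: go left to 34.
    At 34: go left to 9.
      At 9: go left to 6.
        6 is a leaf — visit 6.
      Visit 9.
      At 9: no right child.
    Visit 34.
    At 34: no right child.
  Visit 7.
  At 7: go right to 35.
    35 is a leaf — visit 35.
Visit 16.
At 16: go right to 22.
  22 is a leaf — visit 22.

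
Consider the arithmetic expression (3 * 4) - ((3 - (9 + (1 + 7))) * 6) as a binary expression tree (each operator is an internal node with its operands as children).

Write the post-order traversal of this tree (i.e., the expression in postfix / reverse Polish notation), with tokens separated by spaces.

3 4 * 3 9 1 7 + + - 6 * -

Post-order on an expression tree gives postfix notation: for each operator, emit left operand, right operand, then the operator.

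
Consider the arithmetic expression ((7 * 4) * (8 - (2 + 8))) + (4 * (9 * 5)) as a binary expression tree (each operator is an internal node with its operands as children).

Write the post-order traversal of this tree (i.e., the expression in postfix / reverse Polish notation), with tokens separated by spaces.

Post-order on an expression tree gives postfix notation: for each operator, emit left operand, right operand, then the operator.

7 4 * 8 2 8 + - * 4 9 5 * * +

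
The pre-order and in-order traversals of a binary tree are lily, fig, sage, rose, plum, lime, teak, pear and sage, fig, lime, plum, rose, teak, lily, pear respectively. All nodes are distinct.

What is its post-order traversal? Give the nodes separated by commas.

sage, lime, plum, teak, rose, fig, pear, lily

The first element of pre-order is the root; it splits in-order into left and right subtrees.
Root lily: left subtree has 6 nodes {sage, fig, lime, plum, rose, teak}, right has 1 {pear}.
  Root fig: left subtree has 1 node {sage}, right has 4 {lime, plum, rose, teak}.
    Root rose: left subtree has 2 nodes {lime, plum}, right has 1 {teak}.
      Root plum: left subtree has 1 node {lime}, right has 0 { }.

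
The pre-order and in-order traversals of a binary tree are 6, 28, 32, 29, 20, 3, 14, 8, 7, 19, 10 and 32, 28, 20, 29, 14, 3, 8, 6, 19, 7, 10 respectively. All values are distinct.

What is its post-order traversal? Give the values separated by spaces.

32 20 14 8 3 29 28 19 10 7 6

The first element of pre-order is the root; it splits in-order into left and right subtrees.
Root 6: left subtree has 7 nodes {32, 28, 20, 29, 14, 3, 8}, right has 3 {19, 7, 10}.
  Root 28: left subtree has 1 node {32}, right has 5 {20, 29, 14, 3, 8}.
    Root 29: left subtree has 1 node {20}, right has 3 {14, 3, 8}.
      Root 3: left subtree has 1 node {14}, right has 1 {8}.
  Root 7: left subtree has 1 node {19}, right has 1 {10}.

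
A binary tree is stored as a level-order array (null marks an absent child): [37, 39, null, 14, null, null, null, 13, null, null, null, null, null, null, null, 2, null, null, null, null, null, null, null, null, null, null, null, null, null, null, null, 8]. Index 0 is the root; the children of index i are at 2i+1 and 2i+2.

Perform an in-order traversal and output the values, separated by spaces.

8 2 13 14 39 37

In-order visits the left subtree, then the node, then the right subtree.
At 37: go left to 39.
  At 39: go left to 14.
    At 14: go left to 13.
      At 13: go left to 2.
        At 2: go left to 8.
          8 is a leaf — visit 8.
        Visit 2.
        At 2: no right child.
      Visit 13.
      At 13: no right child.
    Visit 14.
    At 14: no right child.
  Visit 39.
  At 39: no right child.
Visit 37.
At 37: no right child.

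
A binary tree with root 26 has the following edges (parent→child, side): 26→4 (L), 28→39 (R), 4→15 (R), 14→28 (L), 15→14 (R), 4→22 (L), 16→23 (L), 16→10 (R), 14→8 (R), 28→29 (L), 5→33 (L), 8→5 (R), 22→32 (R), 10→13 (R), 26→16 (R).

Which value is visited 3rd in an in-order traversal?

4

In-order visits the left subtree, then the node, then the right subtree.
At 26: go left to 4.
  At 4: go left to 22.
    At 22: no left child.
    Visit 22.
    At 22: go right to 32.
      32 is a leaf — visit 32.
  Visit 4.
  At 4: go right to 15.
    At 15: no left child.
    Visit 15.
    At 15: go right to 14.
      At 14: go left to 28.
        At 28: go left to 29.
          29 is a leaf — visit 29.
        Visit 28.
        At 28: go right to 39.
          39 is a leaf — visit 39.
      Visit 14.
      At 14: go right to 8.
        At 8: no left child.
        Visit 8.
        At 8: go right to 5.
          At 5: go left to 33.
            33 is a leaf — visit 33.
          Visit 5.
          At 5: no right child.
Visit 26.
At 26: go right to 16.
  At 16: go left to 23.
    23 is a leaf — visit 23.
  Visit 16.
  At 16: go right to 10.
    At 10: no left child.
    Visit 10.
    At 10: go right to 13.
      13 is a leaf — visit 13.
Full in-order sequence: 22, 32, 4, 15, 29, 28, 39, 14, 8, 33, 5, 26, 23, 16, 10, 13.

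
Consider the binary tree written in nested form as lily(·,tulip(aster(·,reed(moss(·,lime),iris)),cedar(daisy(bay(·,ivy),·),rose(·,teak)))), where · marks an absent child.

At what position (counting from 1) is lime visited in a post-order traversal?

Post-order visits the left subtree, then the right subtree, then the node.
At lily: no left child.
At lily: go right to tulip.
  At tulip: go left to aster.
    At aster: no left child.
    At aster: go right to reed.
      At reed: go left to moss.
        At moss: no left child.
        At moss: go right to lime.
          lime is a leaf — visit lime.
        Visit moss.
      At reed: go right to iris.
        iris is a leaf — visit iris.
      Visit reed.
    Visit aster.
  At tulip: go right to cedar.
    At cedar: go left to daisy.
      At daisy: go left to bay.
        At bay: no left child.
        At bay: go right to ivy.
          ivy is a leaf — visit ivy.
        Visit bay.
      At daisy: no right child.
      Visit daisy.
    At cedar: go right to rose.
      At rose: no left child.
      At rose: go right to teak.
        teak is a leaf — visit teak.
      Visit rose.
    Visit cedar.
  Visit tulip.
Visit lily.
Full post-order sequence: lime, moss, iris, reed, aster, ivy, bay, daisy, teak, rose, cedar, tulip, lily.

1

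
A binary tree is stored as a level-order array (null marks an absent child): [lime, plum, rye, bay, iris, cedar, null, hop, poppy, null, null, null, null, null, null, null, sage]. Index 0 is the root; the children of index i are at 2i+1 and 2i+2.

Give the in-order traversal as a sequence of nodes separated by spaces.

In-order visits the left subtree, then the node, then the right subtree.
At lime: go left to plum.
  At plum: go left to bay.
    At bay: go left to hop.
      At hop: no left child.
      Visit hop.
      At hop: go right to sage.
        sage is a leaf — visit sage.
    Visit bay.
    At bay: go right to poppy.
      poppy is a leaf — visit poppy.
  Visit plum.
  At plum: go right to iris.
    iris is a leaf — visit iris.
Visit lime.
At lime: go right to rye.
  At rye: go left to cedar.
    cedar is a leaf — visit cedar.
  Visit rye.
  At rye: no right child.

hop sage bay poppy plum iris lime cedar rye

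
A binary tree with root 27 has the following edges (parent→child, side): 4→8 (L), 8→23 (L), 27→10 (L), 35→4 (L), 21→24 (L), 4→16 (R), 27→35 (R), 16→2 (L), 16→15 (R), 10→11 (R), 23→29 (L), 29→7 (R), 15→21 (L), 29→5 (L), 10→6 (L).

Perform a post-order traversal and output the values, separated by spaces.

6 11 10 5 7 29 23 8 2 24 21 15 16 4 35 27

Post-order visits the left subtree, then the right subtree, then the node.
At 27: go left to 10.
  At 10: go left to 6.
    6 is a leaf — visit 6.
  At 10: go right to 11.
    11 is a leaf — visit 11.
  Visit 10.
At 27: go right to 35.
  At 35: go left to 4.
    At 4: go left to 8.
      At 8: go left to 23.
        At 23: go left to 29.
          At 29: go left to 5.
            5 is a leaf — visit 5.
          At 29: go right to 7.
            7 is a leaf — visit 7.
          Visit 29.
        At 23: no right child.
        Visit 23.
      At 8: no right child.
      Visit 8.
    At 4: go right to 16.
      At 16: go left to 2.
        2 is a leaf — visit 2.
      At 16: go right to 15.
        At 15: go left to 21.
          At 21: go left to 24.
            24 is a leaf — visit 24.
          At 21: no right child.
          Visit 21.
        At 15: no right child.
        Visit 15.
      Visit 16.
    Visit 4.
  At 35: no right child.
  Visit 35.
Visit 27.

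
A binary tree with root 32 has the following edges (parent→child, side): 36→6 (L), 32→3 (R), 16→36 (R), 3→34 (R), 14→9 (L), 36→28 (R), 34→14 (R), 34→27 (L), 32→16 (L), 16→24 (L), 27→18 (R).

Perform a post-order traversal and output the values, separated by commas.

24, 6, 28, 36, 16, 18, 27, 9, 14, 34, 3, 32

Post-order visits the left subtree, then the right subtree, then the node.
At 32: go left to 16.
  At 16: go left to 24.
    24 is a leaf — visit 24.
  At 16: go right to 36.
    At 36: go left to 6.
      6 is a leaf — visit 6.
    At 36: go right to 28.
      28 is a leaf — visit 28.
    Visit 36.
  Visit 16.
At 32: go right to 3.
  At 3: no left child.
  At 3: go right to 34.
    At 34: go left to 27.
      At 27: no left child.
      At 27: go right to 18.
        18 is a leaf — visit 18.
      Visit 27.
    At 34: go right to 14.
      At 14: go left to 9.
        9 is a leaf — visit 9.
      At 14: no right child.
      Visit 14.
    Visit 34.
  Visit 3.
Visit 32.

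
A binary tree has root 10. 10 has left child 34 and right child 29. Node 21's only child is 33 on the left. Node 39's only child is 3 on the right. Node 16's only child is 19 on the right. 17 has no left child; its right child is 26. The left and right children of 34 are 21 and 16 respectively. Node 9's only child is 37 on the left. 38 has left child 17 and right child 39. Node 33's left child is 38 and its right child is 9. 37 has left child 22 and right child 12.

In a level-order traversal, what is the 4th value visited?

21

Level-order visits nodes level by level from the root, left to right within each level.
Level 0: 10
Level 1: 34, 29
Level 2: 21, 16
Level 3: 33, 19
Level 4: 38, 9
Level 5: 17, 39, 37
Level 6: 26, 3, 22, 12
Full level-order sequence: 10, 34, 29, 21, 16, 33, 19, 38, 9, 17, 39, 37, 26, 3, 22, 12.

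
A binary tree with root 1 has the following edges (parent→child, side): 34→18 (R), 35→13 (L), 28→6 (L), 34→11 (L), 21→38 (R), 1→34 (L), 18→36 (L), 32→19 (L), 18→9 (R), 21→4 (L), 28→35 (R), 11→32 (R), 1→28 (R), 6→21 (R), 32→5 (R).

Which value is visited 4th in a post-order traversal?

11

Post-order visits the left subtree, then the right subtree, then the node.
At 1: go left to 34.
  At 34: go left to 11.
    At 11: no left child.
    At 11: go right to 32.
      At 32: go left to 19.
        19 is a leaf — visit 19.
      At 32: go right to 5.
        5 is a leaf — visit 5.
      Visit 32.
    Visit 11.
  At 34: go right to 18.
    At 18: go left to 36.
      36 is a leaf — visit 36.
    At 18: go right to 9.
      9 is a leaf — visit 9.
    Visit 18.
  Visit 34.
At 1: go right to 28.
  At 28: go left to 6.
    At 6: no left child.
    At 6: go right to 21.
      At 21: go left to 4.
        4 is a leaf — visit 4.
      At 21: go right to 38.
        38 is a leaf — visit 38.
      Visit 21.
    Visit 6.
  At 28: go right to 35.
    At 35: go left to 13.
      13 is a leaf — visit 13.
    At 35: no right child.
    Visit 35.
  Visit 28.
Visit 1.
Full post-order sequence: 19, 5, 32, 11, 36, 9, 18, 34, 4, 38, 21, 6, 13, 35, 28, 1.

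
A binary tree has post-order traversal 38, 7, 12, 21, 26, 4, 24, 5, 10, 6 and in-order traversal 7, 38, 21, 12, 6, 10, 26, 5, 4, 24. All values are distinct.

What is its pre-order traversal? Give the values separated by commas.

6, 21, 7, 38, 12, 10, 5, 26, 24, 4

The last element of post-order is the root; it splits in-order into left and right subtrees.
Root 6: left subtree has 4 nodes {7, 38, 21, 12}, right has 5 {10, 26, 5, 4, 24}.
  Root 21: left subtree has 2 nodes {7, 38}, right has 1 {12}.
    Root 7: left subtree has 0 nodes { }, right has 1 {38}.
  Root 10: left subtree has 0 nodes { }, right has 4 {26, 5, 4, 24}.
    Root 5: left subtree has 1 node {26}, right has 2 {4, 24}.
      Root 24: left subtree has 1 node {4}, right has 0 { }.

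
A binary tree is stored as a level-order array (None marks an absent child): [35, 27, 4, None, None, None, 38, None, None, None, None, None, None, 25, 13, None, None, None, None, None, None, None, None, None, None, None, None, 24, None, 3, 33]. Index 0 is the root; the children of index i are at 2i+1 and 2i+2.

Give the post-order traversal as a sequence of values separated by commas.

Post-order visits the left subtree, then the right subtree, then the node.
At 35: go left to 27.
  27 is a leaf — visit 27.
At 35: go right to 4.
  At 4: no left child.
  At 4: go right to 38.
    At 38: go left to 25.
      At 25: go left to 24.
        24 is a leaf — visit 24.
      At 25: no right child.
      Visit 25.
    At 38: go right to 13.
      At 13: go left to 3.
        3 is a leaf — visit 3.
      At 13: go right to 33.
        33 is a leaf — visit 33.
      Visit 13.
    Visit 38.
  Visit 4.
Visit 35.

27, 24, 25, 3, 33, 13, 38, 4, 35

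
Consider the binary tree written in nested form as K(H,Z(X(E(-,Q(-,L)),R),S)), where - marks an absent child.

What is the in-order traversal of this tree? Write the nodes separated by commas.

In-order visits the left subtree, then the node, then the right subtree.
At K: go left to H.
  H is a leaf — visit H.
Visit K.
At K: go right to Z.
  At Z: go left to X.
    At X: go left to E.
      At E: no left child.
      Visit E.
      At E: go right to Q.
        At Q: no left child.
        Visit Q.
        At Q: go right to L.
          L is a leaf — visit L.
    Visit X.
    At X: go right to R.
      R is a leaf — visit R.
  Visit Z.
  At Z: go right to S.
    S is a leaf — visit S.

H, K, E, Q, L, X, R, Z, S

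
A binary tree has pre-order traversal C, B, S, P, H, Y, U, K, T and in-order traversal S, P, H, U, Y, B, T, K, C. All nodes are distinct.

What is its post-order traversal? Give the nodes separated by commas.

The first element of pre-order is the root; it splits in-order into left and right subtrees.
Root C: left subtree has 8 nodes {S, P, H, U, Y, B, T, K}, right has 0 { }.
  Root B: left subtree has 5 nodes {S, P, H, U, Y}, right has 2 {T, K}.
    Root S: left subtree has 0 nodes { }, right has 4 {P, H, U, Y}.
      Root P: left subtree has 0 nodes { }, right has 3 {H, U, Y}.
        Root H: left subtree has 0 nodes { }, right has 2 {U, Y}.
          Root Y: left subtree has 1 node {U}, right has 0 { }.
    Root K: left subtree has 1 node {T}, right has 0 { }.

U, Y, H, P, S, T, K, B, C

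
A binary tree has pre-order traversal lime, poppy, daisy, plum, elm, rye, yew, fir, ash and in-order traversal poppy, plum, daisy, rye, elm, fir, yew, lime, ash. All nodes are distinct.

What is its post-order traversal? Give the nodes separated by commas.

The first element of pre-order is the root; it splits in-order into left and right subtrees.
Root lime: left subtree has 7 nodes {poppy, plum, daisy, rye, elm, fir, yew}, right has 1 {ash}.
  Root poppy: left subtree has 0 nodes { }, right has 6 {plum, daisy, rye, elm, fir, yew}.
    Root daisy: left subtree has 1 node {plum}, right has 4 {rye, elm, fir, yew}.
      Root elm: left subtree has 1 node {rye}, right has 2 {fir, yew}.
        Root yew: left subtree has 1 node {fir}, right has 0 { }.

plum, rye, fir, yew, elm, daisy, poppy, ash, lime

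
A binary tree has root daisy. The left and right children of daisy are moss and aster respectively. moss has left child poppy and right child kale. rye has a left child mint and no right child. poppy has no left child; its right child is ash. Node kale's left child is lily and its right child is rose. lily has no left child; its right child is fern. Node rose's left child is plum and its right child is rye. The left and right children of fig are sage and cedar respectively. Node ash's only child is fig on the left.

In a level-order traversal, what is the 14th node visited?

cedar

Level-order visits nodes level by level from the root, left to right within each level.
Level 0: daisy
Level 1: moss, aster
Level 2: poppy, kale
Level 3: ash, lily, rose
Level 4: fig, fern, plum, rye
Level 5: sage, cedar, mint
Full level-order sequence: daisy, moss, aster, poppy, kale, ash, lily, rose, fig, fern, plum, rye, sage, cedar, mint.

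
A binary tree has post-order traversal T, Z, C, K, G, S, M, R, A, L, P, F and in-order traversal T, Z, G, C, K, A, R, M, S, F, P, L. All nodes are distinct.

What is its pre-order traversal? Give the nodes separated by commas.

The last element of post-order is the root; it splits in-order into left and right subtrees.
Root F: left subtree has 9 nodes {T, Z, G, C, K, A, R, M, S}, right has 2 {P, L}.
  Root A: left subtree has 5 nodes {T, Z, G, C, K}, right has 3 {R, M, S}.
    Root G: left subtree has 2 nodes {T, Z}, right has 2 {C, K}.
      Root Z: left subtree has 1 node {T}, right has 0 { }.
      Root K: left subtree has 1 node {C}, right has 0 { }.
    Root R: left subtree has 0 nodes { }, right has 2 {M, S}.
      Root M: left subtree has 0 nodes { }, right has 1 {S}.
  Root P: left subtree has 0 nodes { }, right has 1 {L}.

F, A, G, Z, T, K, C, R, M, S, P, L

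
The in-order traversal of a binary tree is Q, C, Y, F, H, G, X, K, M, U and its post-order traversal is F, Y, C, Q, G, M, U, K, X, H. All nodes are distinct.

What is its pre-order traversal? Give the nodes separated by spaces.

H Q C Y F X G K U M

The last element of post-order is the root; it splits in-order into left and right subtrees.
Root H: left subtree has 4 nodes {Q, C, Y, F}, right has 5 {G, X, K, M, U}.
  Root Q: left subtree has 0 nodes { }, right has 3 {C, Y, F}.
    Root C: left subtree has 0 nodes { }, right has 2 {Y, F}.
      Root Y: left subtree has 0 nodes { }, right has 1 {F}.
  Root X: left subtree has 1 node {G}, right has 3 {K, M, U}.
    Root K: left subtree has 0 nodes { }, right has 2 {M, U}.
      Root U: left subtree has 1 node {M}, right has 0 { }.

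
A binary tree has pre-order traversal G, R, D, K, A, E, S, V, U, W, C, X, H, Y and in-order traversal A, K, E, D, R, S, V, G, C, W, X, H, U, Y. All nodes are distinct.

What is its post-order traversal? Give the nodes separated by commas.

The first element of pre-order is the root; it splits in-order into left and right subtrees.
Root G: left subtree has 7 nodes {A, K, E, D, R, S, V}, right has 6 {C, W, X, H, U, Y}.
  Root R: left subtree has 4 nodes {A, K, E, D}, right has 2 {S, V}.
    Root D: left subtree has 3 nodes {A, K, E}, right has 0 { }.
      Root K: left subtree has 1 node {A}, right has 1 {E}.
    Root S: left subtree has 0 nodes { }, right has 1 {V}.
  Root U: left subtree has 4 nodes {C, W, X, H}, right has 1 {Y}.
    Root W: left subtree has 1 node {C}, right has 2 {X, H}.
      Root X: left subtree has 0 nodes { }, right has 1 {H}.

A, E, K, D, V, S, R, C, H, X, W, Y, U, G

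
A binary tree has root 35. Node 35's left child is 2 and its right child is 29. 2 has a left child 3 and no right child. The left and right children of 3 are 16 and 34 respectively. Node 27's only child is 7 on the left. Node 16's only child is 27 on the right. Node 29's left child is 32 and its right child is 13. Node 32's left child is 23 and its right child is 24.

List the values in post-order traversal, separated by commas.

Post-order visits the left subtree, then the right subtree, then the node.
At 35: go left to 2.
  At 2: go left to 3.
    At 3: go left to 16.
      At 16: no left child.
      At 16: go right to 27.
        At 27: go left to 7.
          7 is a leaf — visit 7.
        At 27: no right child.
        Visit 27.
      Visit 16.
    At 3: go right to 34.
      34 is a leaf — visit 34.
    Visit 3.
  At 2: no right child.
  Visit 2.
At 35: go right to 29.
  At 29: go left to 32.
    At 32: go left to 23.
      23 is a leaf — visit 23.
    At 32: go right to 24.
      24 is a leaf — visit 24.
    Visit 32.
  At 29: go right to 13.
    13 is a leaf — visit 13.
  Visit 29.
Visit 35.

7, 27, 16, 34, 3, 2, 23, 24, 32, 13, 29, 35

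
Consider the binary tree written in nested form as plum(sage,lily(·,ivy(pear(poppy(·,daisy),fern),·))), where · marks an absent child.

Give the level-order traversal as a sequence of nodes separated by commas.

Level-order visits nodes level by level from the root, left to right within each level.
Level 0: plum
Level 1: sage, lily
Level 2: ivy
Level 3: pear
Level 4: poppy, fern
Level 5: daisy

plum, sage, lily, ivy, pear, poppy, fern, daisy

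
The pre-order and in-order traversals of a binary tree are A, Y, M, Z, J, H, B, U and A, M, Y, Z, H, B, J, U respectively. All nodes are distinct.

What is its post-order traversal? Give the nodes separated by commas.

The first element of pre-order is the root; it splits in-order into left and right subtrees.
Root A: left subtree has 0 nodes { }, right has 7 {M, Y, Z, H, B, J, U}.
  Root Y: left subtree has 1 node {M}, right has 5 {Z, H, B, J, U}.
    Root Z: left subtree has 0 nodes { }, right has 4 {H, B, J, U}.
      Root J: left subtree has 2 nodes {H, B}, right has 1 {U}.
        Root H: left subtree has 0 nodes { }, right has 1 {B}.

M, B, H, U, J, Z, Y, A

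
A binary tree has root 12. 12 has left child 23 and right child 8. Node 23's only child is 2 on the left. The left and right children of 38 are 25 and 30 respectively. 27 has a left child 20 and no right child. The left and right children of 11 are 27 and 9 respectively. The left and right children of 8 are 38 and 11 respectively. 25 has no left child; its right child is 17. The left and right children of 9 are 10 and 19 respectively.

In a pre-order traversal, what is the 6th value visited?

Pre-order visits the node, then its left subtree, then its right subtree.
Visit 12.
At 12: go left to 23.
  Visit 23.
  At 23: go left to 2.
    2 is a leaf — visit 2.
  At 23: no right child.
At 12: go right to 8.
  Visit 8.
  At 8: go left to 38.
    Visit 38.
    At 38: go left to 25.
      Visit 25.
      At 25: no left child.
      At 25: go right to 17.
        17 is a leaf — visit 17.
    At 38: go right to 30.
      30 is a leaf — visit 30.
  At 8: go right to 11.
    Visit 11.
    At 11: go left to 27.
      Visit 27.
      At 27: go left to 20.
        20 is a leaf — visit 20.
      At 27: no right child.
    At 11: go right to 9.
      Visit 9.
      At 9: go left to 10.
        10 is a leaf — visit 10.
      At 9: go right to 19.
        19 is a leaf — visit 19.
Full pre-order sequence: 12, 23, 2, 8, 38, 25, 17, 30, 11, 27, 20, 9, 10, 19.

25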